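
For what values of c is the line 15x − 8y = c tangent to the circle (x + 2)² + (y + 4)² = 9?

c = −49 or c = 53

The line touches the circle iff its distance from (−2, −4) is 3:
|15·(−2) − 8·(−4) − c| / √289 = 3
|c − (2)| = 3·17, so c = 53 or c = −49.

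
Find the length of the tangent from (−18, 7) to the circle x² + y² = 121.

The centre is (0, 0) and r = 11. The square of the distance from P to the centre is 324 + 49 = 373.
By the tangent–radius right angle, tangent length = √(|PO|² − r²) = √252 = 6√7.

6√7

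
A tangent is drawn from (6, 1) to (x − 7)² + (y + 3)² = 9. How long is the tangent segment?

Centre (7, −3), r² = 9. |PO|² = (−1)² + (4)² = 17.
The tangent meets the radius at right angles, so tangent² = |PO|² − r² = 17 − 9 = 8.

2√2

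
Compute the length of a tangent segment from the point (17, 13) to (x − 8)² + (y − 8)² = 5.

Centre (8, 8), r² = 5. |PO|² = (9)² + (5)² = 106.
Power of the point: PT² = |PO|² − r² = 101, so PT = √101.

√101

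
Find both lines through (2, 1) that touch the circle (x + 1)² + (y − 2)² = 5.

2x + y = 5 and x − 2y = 0

Let a tangent through (2, 1) have slope m. Its distance from (−1, 2) must equal √5:
[m·(−3) − (1)]² = 5(m² + 1)
2m² + 3m − 2 = 0, so m = −2 or m = 1/2.
With m = −2: 2x + y = 5. With m = 1/2: x − 2y = 0.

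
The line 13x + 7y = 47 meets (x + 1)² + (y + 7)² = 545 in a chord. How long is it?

Substitute y = (47 − 13x)/7:
218x² − 2398x − 17440 = 0  ⟹  x² − 11x − 80 = 0
x = 16 or x = −5, giving (16, −23) and (−5, 16).
Chord length = distance between (16, −23) and (−5, 16) = √1962 = 3√218.

3√218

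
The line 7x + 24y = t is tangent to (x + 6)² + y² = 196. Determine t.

t = −392 or t = 308

For a tangent, require d(centre, line) = r = 14.
|7·(−6) + 24·0 − t| / √625 = 14
|t − (−42)| = 14·25, so t = 308 or t = −392.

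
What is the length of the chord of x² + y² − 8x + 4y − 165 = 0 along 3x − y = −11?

Express y = 3x + 11 and substitute into the circle:
10x² + 70x = 0  ⟹  x² + 7x = 0
x = 0 or x = −7, giving (0, 11) and (−7, −10).
|(0, 11) − (−7, −10)| = √((7)² + (21)²) = 7√10.

7√10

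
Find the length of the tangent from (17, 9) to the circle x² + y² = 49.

The centre is (0, 0) and r = 7. The square of the distance from P to the centre is 289 + 81 = 370.
The tangent meets the radius at right angles, so tangent² = |PO|² − r² = 370 − 49 = 321.

√321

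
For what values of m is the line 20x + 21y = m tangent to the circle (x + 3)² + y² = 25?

Tangency holds when the distance from the centre (−3, 0) to the line equals the radius 5:
|20·(−3) + 21·0 − m| / √841 = 5
|m − (−60)| = 5·29, so m = 85 or m = −205.

m = −205 or m = 85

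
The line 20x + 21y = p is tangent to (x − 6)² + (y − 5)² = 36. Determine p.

p = 51 or p = 399

The line touches the circle iff its distance from (6, 5) is 6:
|20·6 + 21·5 − p| / √841 = 6
|p − (225)| = 6·29, so p = 399 or p = 51.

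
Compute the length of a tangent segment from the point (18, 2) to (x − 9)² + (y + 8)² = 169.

Centre (9, −8), r² = 169. |PO|² = (9)² + (10)² = 181.
The tangent meets the radius at right angles, so tangent² = |PO|² − r² = 181 − 169 = 12.

2√3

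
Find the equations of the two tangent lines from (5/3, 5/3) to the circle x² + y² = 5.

Write the tangent as mx − y + (5/3 − m·(5/3)) = 0 and set its distance from the centre to √5:
[m·(−5/3) − (−5/3)]² = 5(m² + 1)
2m² + 5m + 2 = 0, so m = −1/2 or m = −2.
Through (5/3, 5/3) these give x + 2y = 5 and 2x + y = 5.

x + 2y = 5 and 2x + y = 5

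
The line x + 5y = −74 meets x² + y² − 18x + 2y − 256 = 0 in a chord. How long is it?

4√26

Express y = (−74 − x)/5 and substitute into the circle:
26x² − 312x − 1664 = 0  ⟹  x² − 12x − 64 = 0
x = 16 or x = −4, giving (16, −18) and (−4, −14).
Chord length = distance between (16, −18) and (−4, −14) = √416 = 4√26.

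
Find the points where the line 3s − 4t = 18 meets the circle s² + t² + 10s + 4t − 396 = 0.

Express t = (−18 + 3s)/4 and substitute into the circle:
25s² + 100s − 6300 = 0  ⟹  s² + 4s − 252 = 0
s = 14 or s = −18, giving (14, 6) and (−18, −18).

(−18, −18) and (14, 6)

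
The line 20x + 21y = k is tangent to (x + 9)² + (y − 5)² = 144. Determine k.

k = −423 or k = 273

Tangency holds when the distance from the centre (−9, 5) to the line equals the radius 12:
|20·(−9) + 21·5 − k| / √841 = 12
|k − (−75)| = 12·29, so k = 273 or k = −423.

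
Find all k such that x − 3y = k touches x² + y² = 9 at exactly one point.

For a tangent, require d(centre, line) = r = 3.
|1·0 − 3·0 − k| / √10 = 3
|k| = 3√10.

k = ±3√10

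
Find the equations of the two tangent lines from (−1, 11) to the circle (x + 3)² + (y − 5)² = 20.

2x + y = 9 and x − 2y = −23

Let a tangent through (−1, 11) have slope m. Its distance from (−3, 5) must equal 2√5:
(−2m − (−6))² = 20(m² + 1)
2m² + 3m − 2 = 0, so m = −2 or m = 1/2.
With m = −2: 2x + y = 9. With m = 1/2: x − 2y = −23.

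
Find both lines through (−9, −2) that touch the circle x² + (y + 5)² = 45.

x − 2y = −5 and 2x + y = −20

Let a tangent through (−9, −2) have slope m. Its distance from (0, −5) must equal 3√5:
(9m − (−3))² = 45(m² + 1)
2m² + 3m − 2 = 0, so m = 1/2 or m = −2.
With m = 1/2: x − 2y = −5. With m = −2: 2x + y = −20.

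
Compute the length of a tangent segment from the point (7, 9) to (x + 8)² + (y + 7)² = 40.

With centre O = (−8, −7), |OP|² = 481 and r² = 40.
By the tangent–radius right angle, tangent length = √(|PO|² − r²) = √441 = 21.

21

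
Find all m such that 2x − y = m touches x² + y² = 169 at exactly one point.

m = ±13√5

For a tangent, require d(centre, line) = r = 13.
|2·0 − 1·0 − m| / √5 = 13
|m| = 13√5.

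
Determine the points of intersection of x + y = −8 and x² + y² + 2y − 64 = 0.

(−8, 0) and (1, −9)

From the line, y = −x − 8. Substituting:
2x² + 14x − 16 = 0  ⟹  x² + 7x − 8 = 0
x = 1 or x = −8, giving (1, −9) and (−8, 0).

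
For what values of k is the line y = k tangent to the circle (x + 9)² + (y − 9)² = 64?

Tangency holds when the distance from the centre (−9, 9) to the line equals the radius 8:
|0·(−9) + 1·9 − k| / √1 = 8
|k − (9)| = 8, so k = 17 or k = 1.

k = 1 or k = 17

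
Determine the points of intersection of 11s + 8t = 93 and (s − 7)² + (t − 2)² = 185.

Express t = (93 − 11s)/8 and substitute into the circle:
185s² − 2590s − 2775 = 0  ⟹  s² − 14s − 15 = 0
s = 15 or s = −1, giving (15, −9) and (−1, 13).

(−1, 13) and (15, −9)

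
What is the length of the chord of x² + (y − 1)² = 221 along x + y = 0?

21√2

The distance from (0, 1) to the line is 1/√2, and r² = 221.
Chord = 2√(r² − d²) = 2·√(441/2) = 21√2.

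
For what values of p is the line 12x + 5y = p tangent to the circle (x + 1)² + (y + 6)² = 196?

p = −224 or p = 140

Tangency holds when the distance from the centre (−1, −6) to the line equals the radius 14:
|12·(−1) + 5·(−6) − p| / √169 = 14
|p − (−42)| = 14·13, so p = 140 or p = −224.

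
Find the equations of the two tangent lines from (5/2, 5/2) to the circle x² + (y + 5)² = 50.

Let a tangent through (5/2, 5/2) have slope m. Its distance from (0, −5) must equal 5√2:
(−5/2m − (−15/2))² = 50(m² + 1)
7m² + 6m − 1 = 0, so m = 1/7 or m = −1.
With m = 1/7: x − 7y = −15. With m = −1: x + y = 5.

x − 7y = −15 and x + y = 5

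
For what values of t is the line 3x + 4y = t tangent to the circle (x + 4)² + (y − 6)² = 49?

t = −23 or t = 47

For a tangent, require d(centre, line) = r = 7.
|3·(−4) + 4·6 − t| / √25 = 7
|t − (12)| = 7·5, so t = 47 or t = −23.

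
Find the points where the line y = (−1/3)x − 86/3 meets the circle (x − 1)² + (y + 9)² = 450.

Substitute y = (−86 − x)/3:
10x² + 100x − 560 = 0  ⟹  x² + 10x − 56 = 0
x = 4 or x = −14, giving (4, −30) and (−14, −24).

(−14, −24) and (4, −30)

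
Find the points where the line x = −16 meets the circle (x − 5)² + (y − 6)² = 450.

(−16, 3) and (−16, 9)

The line gives x = −16. Substituting into the circle:
y² − 12y + 27 = 0
y = 9 or y = 3, giving (−16, 9) and (−16, 3).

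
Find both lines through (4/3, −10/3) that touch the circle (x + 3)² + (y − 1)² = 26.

x − 5y = 18 and 5x − y = 10

Write the tangent as mx − y + (−10/3 − m·(4/3)) = 0 and set its distance from the centre to √26:
(−13/3m − (13/3))² = 26(m² + 1)
5m² − 26m + 5 = 0, so m = 1/5 or m = 5.
With m = 1/5: x − 5y = 18. With m = 5: 5x − y = 10.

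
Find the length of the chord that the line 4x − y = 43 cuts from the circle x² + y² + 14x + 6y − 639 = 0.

From the line, y = 4x − 43. Substituting:
17x² − 306x + 952 = 0  ⟹  x² − 18x + 56 = 0
x = 14 or x = 4, giving (14, 13) and (4, −27).
Chord length = distance between (14, 13) and (4, −27) = √1700 = 10√17.

10√17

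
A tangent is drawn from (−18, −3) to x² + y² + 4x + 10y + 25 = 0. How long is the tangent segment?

16

With centre O = (−2, −5), |OP|² = 260 and r² = 4.
The tangent meets the radius at right angles, so tangent² = |PO|² − r² = 260 − 4 = 256.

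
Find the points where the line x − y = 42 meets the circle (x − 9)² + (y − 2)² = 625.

(24, −18) and (29, −13)

Express y = x − 42 and substitute into the circle:
2x² − 106x + 1392 = 0  ⟹  x² − 53x + 696 = 0
x = 29 or x = 24, giving (29, −13) and (24, −18).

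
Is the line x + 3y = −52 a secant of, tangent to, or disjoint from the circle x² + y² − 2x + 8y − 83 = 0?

d² = (1·1 + 3·(−4) − (−52))²/10 = 1681/10; r² = 100.
Since d² > r², the line lies outside the circle.

disjoint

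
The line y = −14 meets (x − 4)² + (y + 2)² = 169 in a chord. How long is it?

Centre (4, −2), r² = 169. Perpendicular distance d from centre to line = |12| / √1 = 12.
Chord = 2√(r² − d²) = 2·√(25) = 10.

10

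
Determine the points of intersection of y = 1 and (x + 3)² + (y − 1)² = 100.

Express y = 1 and substitute into the circle:
x² + 6x − 91 = 0
x = 7 or x = −13, giving (7, 1) and (−13, 1).

(−13, 1) and (7, 1)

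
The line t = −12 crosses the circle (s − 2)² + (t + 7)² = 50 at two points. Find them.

From the line, t = −12. Substituting:
s² − 4s − 21 = 0
s = 7 or s = −3, giving (7, −12) and (−3, −12).

(−3, −12) and (7, −12)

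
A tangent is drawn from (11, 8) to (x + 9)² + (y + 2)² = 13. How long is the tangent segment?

Centre (−9, −2), r² = 13. |PO|² = (20)² + (10)² = 500.
By the tangent–radius right angle, tangent length = √(|PO|² − r²) = √487.

√487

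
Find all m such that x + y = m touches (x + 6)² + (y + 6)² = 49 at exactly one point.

Tangency holds when the distance from the centre (−6, −6) to the line equals the radius 7:
|1·(−6) + 1·(−6) − m| / √2 = 7
|m − (−12)| = 7√2.

m = −12 ± 7√2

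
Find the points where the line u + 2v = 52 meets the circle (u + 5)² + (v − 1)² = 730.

(−4, 28) and (16, 18)

Substitute v = (52 − u)/2:
5u² − 60u − 320 = 0  ⟹  u² − 12u − 64 = 0
u = 16 or u = −4, giving (16, 18) and (−4, 28).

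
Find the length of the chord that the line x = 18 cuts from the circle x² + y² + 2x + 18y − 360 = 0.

Centre (−1, −9), r² = 442. Perpendicular distance d from centre to line = |−19| / √1 = 19.
Chord = 2√(r² − d²) = 2·√(81) = 18.

18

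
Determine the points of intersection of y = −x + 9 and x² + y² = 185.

Express y = −x + 9 and substitute into the circle:
2x² − 18x − 104 = 0  ⟹  x² − 9x − 52 = 0
x = 13 or x = −4, giving (13, −4) and (−4, 13).

(−4, 13) and (13, −4)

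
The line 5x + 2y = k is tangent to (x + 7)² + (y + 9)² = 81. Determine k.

For a tangent, require d(centre, line) = r = 9.
|5·(−7) + 2·(−9) − k| / √29 = 9
|k − (−53)| = 9√29.

k = −53 ± 9√29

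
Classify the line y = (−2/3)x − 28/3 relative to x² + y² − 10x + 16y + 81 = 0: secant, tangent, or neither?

neither

Substituting the line into the circle gives 13x² − 74x + 169 = 0.
Δ = 5476 − 8788 = −3312.
No real roots: the line does not meet the circle.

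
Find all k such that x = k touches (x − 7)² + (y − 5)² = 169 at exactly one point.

For a tangent, require d(centre, line) = r = 13.
|1·7 + 0·5 − k| / √1 = 13
|k − (7)| = 13, so k = 20 or k = −6.

k = −6 or k = 20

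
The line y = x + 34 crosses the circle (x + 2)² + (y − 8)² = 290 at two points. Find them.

Substitute y = x + 34:
2x² + 56x + 390 = 0  ⟹  x² + 28x + 195 = 0
x = −13 or x = −15, giving (−13, 21) and (−15, 19).

(−15, 19) and (−13, 21)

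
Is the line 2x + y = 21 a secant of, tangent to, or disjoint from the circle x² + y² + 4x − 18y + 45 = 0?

Substituting the line into the circle gives 5x² − 44x + 108 = 0.
Discriminant = (−44)² − 4·5·(108) = −224 < 0.
No real roots: the line does not meet the circle.

disjoint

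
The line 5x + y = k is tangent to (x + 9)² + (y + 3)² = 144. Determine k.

k = −48 ± 12√26

For a tangent, require d(centre, line) = r = 12.
|5·(−9) + 1·(−3) − k| / √26 = 12
|k − (−48)| = 12√26.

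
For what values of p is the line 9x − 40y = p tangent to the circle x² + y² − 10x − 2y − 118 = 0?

p = −487 or p = 497

For a tangent, require d(centre, line) = r = 12.
|9·5 − 40·1 − p| / √1681 = 12
|p − (5)| = 12·41, so p = 497 or p = −487.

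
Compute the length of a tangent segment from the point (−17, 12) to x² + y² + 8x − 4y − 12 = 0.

√237

The centre is (−4, 2) and r = 4√2. The square of the distance from P to the centre is 169 + 100 = 269.
Power of the point: PT² = |PO|² − r² = 237, so PT = √237.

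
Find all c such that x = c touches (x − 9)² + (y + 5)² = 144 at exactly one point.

Tangency holds when the distance from the centre (9, −5) to the line equals the radius 12:
|1·9 + 0·(−5) − c| / √1 = 12
|c − (9)| = 12, so c = 21 or c = −3.

c = −3 or c = 21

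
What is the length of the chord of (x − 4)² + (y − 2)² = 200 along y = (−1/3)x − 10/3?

8√10

The distance from (4, 2) to the line is 20/√10, and r² = 200.
Chord = 2√(r² − d²) = 2·√(160) = 8√10.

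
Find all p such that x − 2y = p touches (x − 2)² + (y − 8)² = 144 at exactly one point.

Tangency holds when the distance from the centre (2, 8) to the line equals the radius 12:
|1·2 − 2·8 − p| / √5 = 12
|p − (−14)| = 12√5.

p = −14 ± 12√5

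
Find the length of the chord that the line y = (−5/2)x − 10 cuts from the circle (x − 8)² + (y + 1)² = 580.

8√29

Express y = (−20 − 5x)/2 and substitute into the circle:
29x² + 116x − 1740 = 0  ⟹  x² + 4x − 60 = 0
x = 6 or x = −10, giving (6, −25) and (−10, 15).
|(6, −25) − (−10, 15)| = √((16)² + (−40)²) = 8√29.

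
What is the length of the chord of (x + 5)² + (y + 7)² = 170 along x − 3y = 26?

8√10

From the line, y = (−26 + x)/3. Substituting:
10x² + 80x − 1280 = 0  ⟹  x² + 8x − 128 = 0
x = 8 or x = −16, giving (8, −6) and (−16, −14).
Chord length = distance between (8, −6) and (−16, −14) = √640 = 8√10.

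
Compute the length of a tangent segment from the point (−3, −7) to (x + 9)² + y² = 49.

6

With centre O = (−9, 0), |OP|² = 85 and r² = 49.
The tangent meets the radius at right angles, so tangent² = |PO|² − r² = 85 − 49 = 36.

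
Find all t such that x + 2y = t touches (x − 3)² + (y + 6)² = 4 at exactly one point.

t = −9 ± 2√5

Tangency holds when the distance from the centre (3, −6) to the line equals the radius 2:
|1·3 + 2·(−6) − t| / √5 = 2
|t − (−9)| = 2√5.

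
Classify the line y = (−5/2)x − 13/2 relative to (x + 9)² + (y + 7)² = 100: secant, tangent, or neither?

secant

Substituting the line into the circle gives 29x² + 62x − 75 = 0.
Δ = 3844 − (−8700) = 12544.
Two real roots: the line is a secant.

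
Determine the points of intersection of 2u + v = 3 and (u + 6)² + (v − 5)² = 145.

Express v = −2u + 3 and substitute into the circle:
5u² + 20u − 105 = 0  ⟹  u² + 4u − 21 = 0
u = 3 or u = −7, giving (3, −3) and (−7, 17).

(−7, 17) and (3, −3)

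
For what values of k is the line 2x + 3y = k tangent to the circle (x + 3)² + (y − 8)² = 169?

For a tangent, require d(centre, line) = r = 13.
|2·(−3) + 3·8 − k| / √13 = 13
|k − (18)| = 13√13.

k = 18 ± 13√13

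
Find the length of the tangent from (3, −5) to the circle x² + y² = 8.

With centre O = (0, 0), |OP|² = 34 and r² = 8.
The tangent meets the radius at right angles, so tangent² = |PO|² − r² = 34 − 8 = 26.

√26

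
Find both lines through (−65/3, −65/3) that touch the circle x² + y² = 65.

4x − 7y = 65 and 7x − 4y = −65

Write the tangent as mx − y + (−65/3 − m·(−65/3)) = 0 and set its distance from the centre to √65:
[m·(65/3) − (65/3)]² = 65(m² + 1)
28m² − 65m + 28 = 0, so m = 4/7 or m = 7/4.
Through (−65/3, −65/3) these give 4x − 7y = 65 and 7x − 4y = −65.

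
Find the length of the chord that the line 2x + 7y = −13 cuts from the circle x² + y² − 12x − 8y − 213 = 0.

Substitute y = (−13 − 2x)/7:
53x² − 424x − 9540 = 0  ⟹  x² − 8x − 180 = 0
x = 18 or x = −10, giving (18, −7) and (−10, 1).
Chord length = distance between (18, −7) and (−10, 1) = √848 = 4√53.

4√53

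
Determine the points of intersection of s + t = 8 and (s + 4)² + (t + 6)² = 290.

(−3, 11) and (13, −5)

Substitute t = −s + 8:
2s² − 20s − 78 = 0  ⟹  s² − 10s − 39 = 0
s = 13 or s = −3, giving (13, −5) and (−3, 11).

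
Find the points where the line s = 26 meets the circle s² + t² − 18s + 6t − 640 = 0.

(26, −24) and (26, 18)

The line gives s = 26. Substituting into the circle:
t² + 6t − 432 = 0
t = 18 or t = −24, giving (26, 18) and (26, −24).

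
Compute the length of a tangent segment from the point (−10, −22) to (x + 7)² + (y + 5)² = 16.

√282

The centre is (−7, −5) and r = 4. The square of the distance from P to the centre is 9 + 289 = 298.
By the tangent–radius right angle, tangent length = √(|PO|² − r²) = √282.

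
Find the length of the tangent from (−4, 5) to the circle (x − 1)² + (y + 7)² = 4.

The centre is (1, −7) and r = 2. The square of the distance from P to the centre is 25 + 144 = 169.
Power of the point: PT² = |PO|² − r² = 165, so PT = √165.

√165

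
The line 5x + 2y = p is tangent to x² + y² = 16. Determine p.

Tangency holds when the distance from the centre (0, 0) to the line equals the radius 4:
|5·0 + 2·0 − p| / √29 = 4
|p| = 4√29.

p = ±4√29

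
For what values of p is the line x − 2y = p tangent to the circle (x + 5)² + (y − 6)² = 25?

For a tangent, require d(centre, line) = r = 5.
|1·(−5) − 2·6 − p| / √5 = 5
|p − (−17)| = 5√5.

p = −17 ± 5√5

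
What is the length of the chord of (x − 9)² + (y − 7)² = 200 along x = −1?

20

The line gives x = −1. Substituting into the circle:
y² − 14y − 51 = 0
y = 17 or y = −3, giving (−1, 17) and (−1, −3).
|(−1, 17) − (−1, −3)| = √((0)² + (20)²) = 20.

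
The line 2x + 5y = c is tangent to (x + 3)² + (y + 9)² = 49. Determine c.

c = −51 ± 7√29

The line touches the circle iff its distance from (−3, −9) is 7:
|2·(−3) + 5·(−9) − c| / √29 = 7
|c − (−51)| = 7√29.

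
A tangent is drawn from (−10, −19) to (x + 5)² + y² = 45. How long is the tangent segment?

The centre is (−5, 0) and r = 3√5. The square of the distance from P to the centre is 25 + 361 = 386.
Power of the point: PT² = |PO|² − r² = 341, so PT = √341.

√341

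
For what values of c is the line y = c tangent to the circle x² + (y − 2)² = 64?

c = −6 or c = 10

The line touches the circle iff its distance from (0, 2) is 8:
|0·0 + 1·2 − c| / √1 = 8
|c − (2)| = 8, so c = 10 or c = −6.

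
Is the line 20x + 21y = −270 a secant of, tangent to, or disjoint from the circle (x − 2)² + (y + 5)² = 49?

d² = (20·2 + 21·(−5) − (−270))²/841 = 42025/841; r² = 49.
Since d² > r², the line lies outside the circle.

disjoint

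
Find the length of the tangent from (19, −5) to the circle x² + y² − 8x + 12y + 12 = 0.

√186

The centre is (4, −6) and r = 2√10. The square of the distance from P to the centre is 225 + 1 = 226.
The tangent meets the radius at right angles, so tangent² = |PO|² − r² = 226 − 40 = 186.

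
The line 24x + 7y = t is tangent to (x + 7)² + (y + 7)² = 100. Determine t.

Tangency holds when the distance from the centre (−7, −7) to the line equals the radius 10:
|24·(−7) + 7·(−7) − t| / √625 = 10
|t − (−217)| = 10·25, so t = 33 or t = −467.

t = −467 or t = 33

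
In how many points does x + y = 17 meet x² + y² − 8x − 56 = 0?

Substituting the line into the circle gives 2x² − 42x + 233 = 0.
Discriminant = (−42)² − 4·2·(233) = −100 < 0.
No real roots: the line does not meet the circle.

0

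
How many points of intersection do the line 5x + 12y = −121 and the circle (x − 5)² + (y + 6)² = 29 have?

0

Substituting the line into the circle gives 169x² − 950x + 1825 = 0.
Discriminant = (−950)² − 4·169·(1825) = −331200 < 0.
No real roots: the line does not meet the circle.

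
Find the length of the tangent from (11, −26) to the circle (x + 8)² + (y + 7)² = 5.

√717

With centre O = (−8, −7), |OP|² = 722 and r² = 5.
The tangent meets the radius at right angles, so tangent² = |PO|² − r² = 722 − 5 = 717.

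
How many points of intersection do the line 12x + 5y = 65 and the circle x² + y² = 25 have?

Centre (0, 0), r² = 25. Distance² from centre to line = (−65)²/169 = 25.
Since d² = r², the line is tangent.

1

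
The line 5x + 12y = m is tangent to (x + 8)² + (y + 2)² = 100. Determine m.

For a tangent, require d(centre, line) = r = 10.
|5·(−8) + 12·(−2) − m| / √169 = 10
|m − (−64)| = 10·13, so m = 66 or m = −194.

m = −194 or m = 66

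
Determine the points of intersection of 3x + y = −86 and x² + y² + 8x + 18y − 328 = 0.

(−24, −14) and (−23, −17)

Substitute y = −3x − 86:
10x² + 470x + 5520 = 0  ⟹  x² + 47x + 552 = 0
x = −23 or x = −24, giving (−23, −17) and (−24, −14).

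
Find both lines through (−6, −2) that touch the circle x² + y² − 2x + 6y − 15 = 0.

Write the tangent as mx − y + (−2 − m·(−6)) = 0 and set its distance from the centre to 5:
[m·(7) − (−1)]² = 25(m² + 1)
12m² + 7m − 12 = 0, so m = 3/4 or m = −4/3.
Through (−6, −2) these give 3x − 4y = −10 and 4x + 3y = −30.

3x − 4y = −10 and 4x + 3y = −30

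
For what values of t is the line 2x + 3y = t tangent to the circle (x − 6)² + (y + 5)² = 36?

t = −3 ± 6√13

Tangency holds when the distance from the centre (6, −5) to the line equals the radius 6:
|2·6 + 3·(−5) − t| / √13 = 6
|t − (−3)| = 6√13.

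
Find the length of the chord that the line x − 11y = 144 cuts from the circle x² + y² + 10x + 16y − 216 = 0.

From the line, y = (−144 + x)/11. Substituting:
122x² + 1098x − 30744 = 0  ⟹  x² + 9x − 252 = 0
x = 12 or x = −21, giving (12, −12) and (−21, −15).
|(12, −12) − (−21, −15)| = √((33)² + (3)²) = 3√122.

3√122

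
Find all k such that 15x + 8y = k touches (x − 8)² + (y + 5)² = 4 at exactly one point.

The line touches the circle iff its distance from (8, −5) is 2:
|15·8 + 8·(−5) − k| / √289 = 2
|k − (80)| = 2·17, so k = 114 or k = 46.

k = 46 or k = 114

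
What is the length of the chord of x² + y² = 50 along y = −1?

Centre (0, 0), r² = 50. Perpendicular distance d from centre to line = |1| / √1 = 1.
Chord = 2√(r² − d²) = 2·√(49) = 14.

14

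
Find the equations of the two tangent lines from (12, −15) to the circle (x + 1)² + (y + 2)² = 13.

Let a tangent through (12, −15) have slope m. Its distance from (−1, −2) must equal √13:
[m·(−13) − (13)]² = 13(m² + 1)
6m² + 13m + 6 = 0, so m = −2/3 or m = −3/2.
With m = −2/3: 2x + 3y = −21. With m = −3/2: 3x + 2y = 6.

2x + 3y = −21 and 3x + 2y = 6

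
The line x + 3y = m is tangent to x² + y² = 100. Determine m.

Tangency holds when the distance from the centre (0, 0) to the line equals the radius 10:
|1·0 + 3·0 − m| / √10 = 10
|m| = 10√10.

m = ±10√10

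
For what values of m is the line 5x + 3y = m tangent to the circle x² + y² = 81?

Tangency holds when the distance from the centre (0, 0) to the line equals the radius 9:
|5·0 + 3·0 − m| / √34 = 9
|m| = 9√34.

m = ±9√34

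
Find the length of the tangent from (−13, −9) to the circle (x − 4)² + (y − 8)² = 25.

√553

Centre (4, 8), r² = 25. |PO|² = (−17)² + (−17)² = 578.
The tangent meets the radius at right angles, so tangent² = |PO|² − r² = 578 − 25 = 553.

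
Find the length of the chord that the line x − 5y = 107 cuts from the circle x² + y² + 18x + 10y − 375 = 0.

Substitute y = (−107 + x)/5:
26x² + 286x − 3276 = 0  ⟹  x² + 11x − 126 = 0
x = 7 or x = −18, giving (7, −20) and (−18, −25).
|(7, −20) − (−18, −25)| = √((25)² + (5)²) = 5√26.

5√26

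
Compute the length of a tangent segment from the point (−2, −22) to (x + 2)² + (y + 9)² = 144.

The centre is (−2, −9) and r = 12. The square of the distance from P to the centre is 0 + 169 = 169.
By the tangent–radius right angle, tangent length = √(|PO|² − r²) = √25 = 5.

5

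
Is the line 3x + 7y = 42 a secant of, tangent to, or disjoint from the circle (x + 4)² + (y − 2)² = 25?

disjoint

d² = (3·(−4) + 7·2 − (42))²/58 = 800/29; r² = 25.
Since d² > r², the line lies outside the circle.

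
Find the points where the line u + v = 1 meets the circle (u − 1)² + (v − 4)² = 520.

Substitute v = −u + 1:
2u² + 4u − 510 = 0  ⟹  u² + 2u − 255 = 0
u = 15 or u = −17, giving (15, −14) and (−17, 18).

(−17, 18) and (15, −14)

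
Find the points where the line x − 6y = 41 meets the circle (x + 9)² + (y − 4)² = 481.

Substitute y = (−41 + x)/6:
37x² + 518x − 10175 = 0  ⟹  x² + 14x − 275 = 0
x = 11 or x = −25, giving (11, −5) and (−25, −11).

(−25, −11) and (11, −5)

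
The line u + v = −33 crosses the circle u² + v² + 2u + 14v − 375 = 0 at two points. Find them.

From the line, v = −u − 33. Substituting:
2u² + 54u + 252 = 0  ⟹  u² + 27u + 126 = 0
u = −6 or u = −21, giving (−6, −27) and (−21, −12).

(−21, −12) and (−6, −27)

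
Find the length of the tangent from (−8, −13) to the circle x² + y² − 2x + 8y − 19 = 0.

The centre is (1, −4) and r = 6. The square of the distance from P to the centre is 81 + 81 = 162.
The tangent meets the radius at right angles, so tangent² = |PO|² − r² = 162 − 36 = 126.

3√14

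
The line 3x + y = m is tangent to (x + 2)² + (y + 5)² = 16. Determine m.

m = −11 ± 4√10

For a tangent, require d(centre, line) = r = 4.
|3·(−2) + 1·(−5) − m| / √10 = 4
|m − (−11)| = 4√10.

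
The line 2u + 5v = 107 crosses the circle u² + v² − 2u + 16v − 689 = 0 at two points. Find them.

(6, 19) and (16, 15)

Express v = (107 − 2u)/5 and substitute into the circle:
29u² − 638u + 2784 = 0  ⟹  u² − 22u + 96 = 0
u = 16 or u = 6, giving (16, 15) and (6, 19).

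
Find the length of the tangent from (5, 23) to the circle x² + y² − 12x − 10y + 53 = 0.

√317

With centre O = (6, 5), |OP|² = 325 and r² = 8.
The tangent meets the radius at right angles, so tangent² = |PO|² − r² = 325 − 8 = 317.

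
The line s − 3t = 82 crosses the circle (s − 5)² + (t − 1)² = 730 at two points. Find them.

(4, −26) and (22, −20)

From the line, t = (−82 + s)/3. Substituting:
10s² − 260s + 880 = 0  ⟹  s² − 26s + 88 = 0
s = 22 or s = 4, giving (22, −20) and (4, −26).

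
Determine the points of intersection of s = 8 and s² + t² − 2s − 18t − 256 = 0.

The line gives s = 8. Substituting into the circle:
t² − 18t − 208 = 0
t = 26 or t = −8, giving (8, 26) and (8, −8).

(8, −8) and (8, 26)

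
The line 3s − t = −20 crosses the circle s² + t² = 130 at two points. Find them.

(−9, −7) and (−3, 11)

Substitute t = 3s + 20:
10s² + 120s + 270 = 0  ⟹  s² + 12s + 27 = 0
s = −3 or s = −9, giving (−3, 11) and (−9, −7).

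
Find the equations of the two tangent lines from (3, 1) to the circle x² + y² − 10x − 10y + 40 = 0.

Let a tangent through (3, 1) have slope m. Its distance from (5, 5) must equal √10:
(2m − (4))² = 10(m² + 1)
3m² + 8m − 3 = 0, so m = 1/3 or m = −3.
With m = 1/3: x − 3y = 0. With m = −3: 3x + y = 10.

x − 3y = 0 and 3x + y = 10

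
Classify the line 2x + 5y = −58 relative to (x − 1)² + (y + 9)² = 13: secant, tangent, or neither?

secant

d² = (2·1 + 5·(−9) − (−58))²/29 = 225/29; r² = 13.
Since d² < r², the line cuts the circle twice.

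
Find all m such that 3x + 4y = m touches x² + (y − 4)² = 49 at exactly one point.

m = −19 or m = 51

The line touches the circle iff its distance from (0, 4) is 7:
|3·0 + 4·4 − m| / √25 = 7
|m − (16)| = 7·5, so m = 51 or m = −19.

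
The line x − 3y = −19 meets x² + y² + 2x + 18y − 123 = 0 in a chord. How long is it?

Centre (−1, −9), r² = 205. Perpendicular distance d from centre to line = |45| / √10 = 45/√10.
Half the chord is √(r² − d²) = √(5/2), so the full chord is √10.

√10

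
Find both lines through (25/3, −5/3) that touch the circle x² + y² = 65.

7x − 4y = 65 and 8x + y = 65

Let a tangent through (25/3, −5/3) have slope m. Its distance from (0, 0) must equal √65:
[m·(−25/3) − (5/3)]² = 65(m² + 1)
4m² + 25m − 56 = 0, so m = 7/4 or m = −8.
Through (25/3, −5/3) these give 7x − 4y = 65 and 8x + y = 65.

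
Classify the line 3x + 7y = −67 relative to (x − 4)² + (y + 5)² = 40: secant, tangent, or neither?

Substituting the line into the circle gives 58x² − 200x − 152 = 0.
Discriminant = (−200)² − 4·58·(−152) = 75264 > 0.
Two real roots: the line is a secant.

secant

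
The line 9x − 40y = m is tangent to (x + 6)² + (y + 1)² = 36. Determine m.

m = −260 or m = 232

The line touches the circle iff its distance from (−6, −1) is 6:
|9·(−6) − 40·(−1) − m| / √1681 = 6
|m − (−14)| = 6·41, so m = 232 or m = −260.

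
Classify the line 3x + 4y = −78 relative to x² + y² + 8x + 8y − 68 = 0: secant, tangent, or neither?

d² = (3·(−4) + 4·(−4) − (−78))²/25 = 100; r² = 100.
Since d² = r², the line is tangent.

tangent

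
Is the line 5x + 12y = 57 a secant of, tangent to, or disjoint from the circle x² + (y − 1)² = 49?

d² = (5·0 + 12·1 − (57))²/169 = 2025/169; r² = 49.
Since d² < r², the line cuts the circle twice.

secant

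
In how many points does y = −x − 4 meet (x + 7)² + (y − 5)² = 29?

2

Substituting the line into the circle gives 2x² + 32x + 101 = 0.
Discriminant = (32)² − 4·2·(101) = 216 > 0.
Two real roots: the line is a secant.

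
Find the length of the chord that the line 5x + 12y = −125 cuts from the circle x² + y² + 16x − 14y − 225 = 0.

26

Express y = (−125 − 5x)/12 and substitute into the circle:
169x² + 4394x + 4225 = 0  ⟹  x² + 26x + 25 = 0
x = −1 or x = −25, giving (−1, −10) and (−25, 0).
|(−1, −10) − (−25, 0)| = √((24)² + (−10)²) = 26.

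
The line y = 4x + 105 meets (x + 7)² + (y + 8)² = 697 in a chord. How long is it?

The distance from (−7, −8) to the line is 85/√17, and r² = 697.
Chord = 2√(r² − d²) = 2·√(272) = 8√17.

8√17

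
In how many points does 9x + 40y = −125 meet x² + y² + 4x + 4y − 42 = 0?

Substituting the line into the circle gives 1681x² + 7210x − 71575 = 0.
Δ = 51984100 − (−481270300) = 533254400.
Two real roots: the line is a secant.

2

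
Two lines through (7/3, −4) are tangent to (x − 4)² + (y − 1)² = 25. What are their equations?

Let a tangent through (7/3, −4) have slope m. Its distance from (4, 1) must equal 5:
[m·(5/3) − (5)]² = 25(m² + 1)
4m² + 3m = 0, so m = 0 or m = −3/4.
With m = 0: y = −4. With m = −3/4: 3x + 4y = −9.

y = −4 and 3x + 4y = −9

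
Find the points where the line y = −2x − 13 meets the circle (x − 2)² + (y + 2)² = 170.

Substitute y = −2x − 13:
5x² + 40x − 45 = 0  ⟹  x² + 8x − 9 = 0
x = 1 or x = −9, giving (1, −15) and (−9, 5).

(−9, 5) and (1, −15)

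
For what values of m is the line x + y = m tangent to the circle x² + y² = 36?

The line touches the circle iff its distance from (0, 0) is 6:
|1·0 + 1·0 − m| / √2 = 6
|m| = 6√2.

m = ±6√2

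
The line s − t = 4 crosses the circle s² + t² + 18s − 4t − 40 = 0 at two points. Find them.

(−4, −8) and (1, −3)

From the line, t = s − 4. Substituting:
2s² + 6s − 8 = 0  ⟹  s² + 3s − 4 = 0
s = 1 or s = −4, giving (1, −3) and (−4, −8).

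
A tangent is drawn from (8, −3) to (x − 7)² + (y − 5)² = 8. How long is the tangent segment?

√57

Centre (7, 5), r² = 8. |PO|² = (1)² + (−8)² = 65.
By the tangent–radius right angle, tangent length = √(|PO|² − r²) = √57.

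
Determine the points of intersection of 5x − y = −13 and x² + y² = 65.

(−4, −7) and (−1, 8)

Express y = 5x + 13 and substitute into the circle:
26x² + 130x + 104 = 0  ⟹  x² + 5x + 4 = 0
x = −1 or x = −4, giving (−1, 8) and (−4, −7).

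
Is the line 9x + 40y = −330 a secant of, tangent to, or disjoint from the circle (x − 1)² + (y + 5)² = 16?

secant

Substituting the line into the circle gives 1681x² − 860x − 7100 = 0.
Discriminant = (−860)² − 4·1681·(−7100) = 48480000 > 0.
Two real roots: the line is a secant.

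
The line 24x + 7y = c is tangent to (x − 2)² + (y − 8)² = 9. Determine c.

c = 29 or c = 179

Tangency holds when the distance from the centre (2, 8) to the line equals the radius 3:
|24·2 + 7·8 − c| / √625 = 3
|c − (104)| = 3·25, so c = 179 or c = 29.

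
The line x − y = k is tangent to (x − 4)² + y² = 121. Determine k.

k = 4 ± 11√2

For a tangent, require d(centre, line) = r = 11.
|1·4 − 1·0 − k| / √2 = 11
|k − (4)| = 11√2.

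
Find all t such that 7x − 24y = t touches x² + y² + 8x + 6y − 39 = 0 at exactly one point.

t = −156 or t = 244

The line touches the circle iff its distance from (−4, −3) is 8:
|7·(−4) − 24·(−3) − t| / √625 = 8
|t − (44)| = 8·25, so t = 244 or t = −156.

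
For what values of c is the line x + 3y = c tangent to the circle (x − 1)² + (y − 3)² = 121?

c = 10 ± 11√10

The line touches the circle iff its distance from (1, 3) is 11:
|1·1 + 3·3 − c| / √10 = 11
|c − (10)| = 11√10.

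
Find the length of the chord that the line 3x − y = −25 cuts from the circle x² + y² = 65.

√10

Centre (0, 0), r² = 65. Perpendicular distance d from centre to line = |25| / √10 = 25/√10.
Half the chord is √(r² − d²) = √(5/2), so the full chord is √10.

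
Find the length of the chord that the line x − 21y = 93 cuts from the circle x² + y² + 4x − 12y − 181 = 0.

√442

Centre (−2, 6), r² = 221. Perpendicular distance d from centre to line = |−221| / √442 = 221/√442.
Half the chord is √(r² − d²) = √(221/2), so the full chord is √442.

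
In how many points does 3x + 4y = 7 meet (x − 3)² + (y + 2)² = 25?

2

d² = (3·3 + 4·(−2) − (7))²/25 = 36/25; r² = 25.
Since d² < r², the line cuts the circle twice.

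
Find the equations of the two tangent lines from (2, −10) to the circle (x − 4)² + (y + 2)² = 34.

5x + 3y = −20 and 3x − 5y = 56

A line y − (−10) = m(x − (2)) is tangent when its distance from (4, −2) is √34:
(2m − (8))² = 34(m² + 1)
15m² + 16m − 15 = 0, so m = −5/3 or m = 3/5.
Through (2, −10) these give 5x + 3y = −20 and 3x − 5y = 56.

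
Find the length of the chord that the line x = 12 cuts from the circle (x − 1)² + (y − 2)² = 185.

The line gives x = 12. Substituting into the circle:
y² − 4y − 60 = 0
y = 10 or y = −6, giving (12, 10) and (12, −6).
Chord length = distance between (12, 10) and (12, −6) = √256 = 16.

16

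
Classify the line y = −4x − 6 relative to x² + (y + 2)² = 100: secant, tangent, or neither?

Centre (0, −2), r² = 100. Distance² from centre to line = (4)²/17 = 16/17.
Since d² < r², the line cuts the circle twice.

secant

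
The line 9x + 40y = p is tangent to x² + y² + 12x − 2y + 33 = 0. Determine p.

Tangency holds when the distance from the centre (−6, 1) to the line equals the radius 2:
|9·(−6) + 40·1 − p| / √1681 = 2
|p − (−14)| = 2·41, so p = 68 or p = −96.

p = −96 or p = 68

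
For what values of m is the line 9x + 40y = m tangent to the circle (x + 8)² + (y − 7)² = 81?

Tangency holds when the distance from the centre (−8, 7) to the line equals the radius 9:
|9·(−8) + 40·7 − m| / √1681 = 9
|m − (208)| = 9·41, so m = 577 or m = −161.

m = −161 or m = 577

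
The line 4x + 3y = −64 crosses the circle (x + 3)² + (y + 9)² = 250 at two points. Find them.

Express y = (−64 − 4x)/3 and substitute into the circle:
25x² + 350x − 800 = 0  ⟹  x² + 14x − 32 = 0
x = 2 or x = −16, giving (2, −24) and (−16, 0).

(−16, 0) and (2, −24)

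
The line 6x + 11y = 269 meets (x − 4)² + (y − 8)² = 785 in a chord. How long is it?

The distance from (4, 8) to the line is 157/√157, and r² = 785.
Half the chord is √(r² − d²) = √(628), so the full chord is 4√157.

4√157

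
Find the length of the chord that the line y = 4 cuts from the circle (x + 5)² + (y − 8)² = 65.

From the line, y = 4. Substituting:
x² + 10x − 24 = 0
x = 2 or x = −12, giving (2, 4) and (−12, 4).
Chord length = distance between (2, 4) and (−12, 4) = √196 = 14.

14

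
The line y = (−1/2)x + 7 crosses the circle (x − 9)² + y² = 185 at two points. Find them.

(−2, 8) and (22, −4)

Substitute y = (14 − x)/2:
5x² − 100x − 220 = 0  ⟹  x² − 20x − 44 = 0
x = 22 or x = −2, giving (22, −4) and (−2, 8).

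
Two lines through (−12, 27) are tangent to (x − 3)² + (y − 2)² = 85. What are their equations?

A line y − (27) = m(x − (−12)) is tangent when its distance from (3, 2) is √85:
(15m − (−25))² = 85(m² + 1)
14m² + 75m + 54 = 0, so m = −9/2 or m = −6/7.
With m = −9/2: 9x + 2y = −54. With m = −6/7: 6x + 7y = 117.

9x + 2y = −54 and 6x + 7y = 117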